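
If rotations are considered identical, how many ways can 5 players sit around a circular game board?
Circular: fix one position, arrange the rest. (5-1)! = 24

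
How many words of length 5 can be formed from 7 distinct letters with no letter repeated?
P(7,5) = 7!/(7-5)! = 2520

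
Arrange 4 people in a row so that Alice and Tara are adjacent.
Treat as block: (4-1)! × 2! = 6 × 2 = 12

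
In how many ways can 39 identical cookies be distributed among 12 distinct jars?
C(39+12-1, 12-1) = C(50, 11) = 37353738800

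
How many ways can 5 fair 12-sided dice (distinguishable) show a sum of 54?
Coefficient of x^54 in (x + x² + ... + x^12)^5. By inclusion-exclusion on dice exceeding 12: Σ_j (-1)^j C(5,j)·C(54-1-12j, 4) = C(5,0)·C(53,4) - C(5,1)·C(41,4) + C(5,2)·C(29,4) - C(5,3)·C(17,4) + C(5,4)·C(5,4) = 1·292825 - 5·101270 + 10·23751 - 10·2380 + 5·5 = 210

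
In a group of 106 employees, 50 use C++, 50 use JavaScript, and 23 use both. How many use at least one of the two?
|A∪B| = |A| + |B| - |A∩B| = 50 + 50 - 23 = 77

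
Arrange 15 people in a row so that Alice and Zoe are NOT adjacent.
Total - adjacent = 15! - (15-1)!×2 = 1307674368000 - 174356582400 = 1133317785600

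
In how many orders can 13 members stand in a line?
13! = 6227020800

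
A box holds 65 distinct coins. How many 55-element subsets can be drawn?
C(65,55) = 65!/(55!×10!) = 179013799328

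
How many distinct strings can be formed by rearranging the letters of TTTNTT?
6! / (5! × 1!) = 6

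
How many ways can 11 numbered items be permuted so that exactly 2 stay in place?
Choose the 2 fixed points C(11,2) = 55, derange the rest: !9 = Σ_{j=0}^{9} (-1)^j·9!/j! = 362880 - 362880 + 181440 - 60480 + 15120 - 3024 + 504 - 72 + 9 - 1 = 133496. Product = 55 × 133496 = 7342280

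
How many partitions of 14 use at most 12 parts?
By conjugation, equals partitions of 14 into parts ≤ 12. Let r_j(i) = number of partitions of i into parts ≤ j, for i = 0..14. r_1(i) = 1 for all i; r_j(i) = r_{j-1}(i) + r_j(i-j). Rows j = 2..12: ≤2: 1 1 2 2 3 3 4 4 5 5 6 6 7 7 8; ≤3: 1 1 2 3 4 5 7 8 10 12 14 16 19 21 24; ≤4: 1 1 2 3 5 6 9 11 15 18 23 27 34 39 47; ≤5: 1 1 2 3 5 7 10 13 18 23 30 37 47 57 70; ≤6: 1 1 2 3 5 7 11 14 20 26 35 44 58 71 90; ≤7: 1 1 2 3 5 7 11 15 21 28 38 49 65 82 105; ≤8: 1 1 2 3 5 7 11 15 22 29 40 52 70 89 116; ≤9: 1 1 2 3 5 7 11 15 22 30 41 54 73 94 123; ≤10: 1 1 2 3 5 7 11 15 22 30 42 55 75 97 128; ≤11: 1 1 2 3 5 7 11 15 22 30 42 56 76 99 131; ≤12: 1 1 2 3 5 7 11 15 22 30 42 56 77 100 133. r_12(14) = 133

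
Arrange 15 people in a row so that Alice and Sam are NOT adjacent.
Total - adjacent = 15! - (15-1)!×2 = 1307674368000 - 174356582400 = 1133317785600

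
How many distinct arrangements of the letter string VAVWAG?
6! / (1! × 2! × 2! × 1!) = 180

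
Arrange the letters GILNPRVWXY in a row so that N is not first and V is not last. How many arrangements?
By inclusion-exclusion: 10! - 2×(10-1)! + (10-2)! = 3628800 - 725760 + 40320 = 2943360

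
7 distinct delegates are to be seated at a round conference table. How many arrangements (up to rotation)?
Circular: fix one position, arrange the rest. (7-1)! = 720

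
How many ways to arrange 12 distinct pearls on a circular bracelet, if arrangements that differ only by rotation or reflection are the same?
(12-1)!/2 = 39916800/2 = 19958400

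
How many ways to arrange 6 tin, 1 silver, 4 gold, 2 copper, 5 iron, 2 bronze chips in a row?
20! / (6! × 1! × 4! × 2! × 5! × 2!) = 293318625600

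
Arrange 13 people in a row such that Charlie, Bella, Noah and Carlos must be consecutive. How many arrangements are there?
Treat the 4 as one block: (13-4+1)! × 4! = 3628800 × 24 = 87091200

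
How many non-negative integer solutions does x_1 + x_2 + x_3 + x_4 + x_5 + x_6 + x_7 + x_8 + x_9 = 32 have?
C(32+9-1, 9-1) = C(40, 8) = 76904685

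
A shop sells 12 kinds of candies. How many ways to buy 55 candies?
C(55+12-1, 12-1) = C(66, 11) = 1074082795968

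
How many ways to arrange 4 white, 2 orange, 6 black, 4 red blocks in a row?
16! / (4! × 2! × 6! × 4!) = 25225200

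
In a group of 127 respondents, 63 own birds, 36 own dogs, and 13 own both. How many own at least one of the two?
|A∪B| = |A| + |B| - |A∩B| = 63 + 36 - 13 = 86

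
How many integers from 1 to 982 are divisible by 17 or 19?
⌊982/17⌋ + ⌊982/19⌋ - ⌊982/323⌋ = 57 + 51 - 3 = 105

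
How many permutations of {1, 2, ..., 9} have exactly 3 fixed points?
Choose the 3 fixed points C(9,3) = 84, derange the rest: !6 = Σ_{j=0}^{6} (-1)^j·6!/j! = 720 - 720 + 360 - 120 + 30 - 6 + 1 = 265. Product = 84 × 265 = 22260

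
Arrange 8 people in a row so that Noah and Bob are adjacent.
Treat as block: (8-1)! × 2! = 5040 × 2 = 10080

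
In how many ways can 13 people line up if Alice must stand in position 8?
Fix one position: (13-1)! = 479001600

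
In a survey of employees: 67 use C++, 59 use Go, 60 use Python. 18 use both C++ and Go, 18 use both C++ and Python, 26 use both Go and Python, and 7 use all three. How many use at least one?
|A∪B∪C| = 67+59+60-18-18-26+7 = 131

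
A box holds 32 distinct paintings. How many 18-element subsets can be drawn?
C(32,18) = 32!/(18!×14!) = 471435600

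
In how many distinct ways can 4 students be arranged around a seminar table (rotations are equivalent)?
Circular: fix one position, arrange the rest. (4-1)! = 6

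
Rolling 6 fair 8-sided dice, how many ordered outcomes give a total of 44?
Coefficient of x^44 in (x + x² + ... + x^8)^6. By inclusion-exclusion on dice exceeding 8: Σ_j (-1)^j C(6,j)·C(44-1-8j, 5) = C(6,0)·C(43,5) - C(6,1)·C(35,5) + C(6,2)·C(27,5) - C(6,3)·C(19,5) + C(6,4)·C(11,5) = 1·962598 - 6·324632 + 15·80730 - 20·11628 + 15·462 = 126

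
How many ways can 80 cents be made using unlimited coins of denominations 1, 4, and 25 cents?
Coefficient of x^80 in 1/(1-x^1) · 1/(1-x^4) · 1/(1-x^25). Case on j = number of 25-cent coins (j = 0..3); remainder r = 80 - 25j is made from {1,4} in ⌊r/4⌋+1 ways. r = 80, 55, 30, 5 → 21 + 14 + 8 + 2 = 45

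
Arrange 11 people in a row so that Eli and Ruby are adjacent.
Treat as block: (11-1)! × 2! = 3628800 × 2 = 7257600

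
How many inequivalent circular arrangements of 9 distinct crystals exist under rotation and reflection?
(9-1)!/2 = 40320/2 = 20160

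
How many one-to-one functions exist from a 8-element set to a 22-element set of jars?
P(22,8) = 22!/(22-8)! = 12893126400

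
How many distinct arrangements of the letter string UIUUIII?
7! / (4! × 3!) = 35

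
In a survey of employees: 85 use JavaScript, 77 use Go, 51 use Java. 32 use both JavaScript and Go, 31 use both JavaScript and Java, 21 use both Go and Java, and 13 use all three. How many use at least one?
|A∪B∪C| = 85+77+51-32-31-21+13 = 142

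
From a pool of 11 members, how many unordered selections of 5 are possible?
C(11,5) = 11!/(5!×6!) = 462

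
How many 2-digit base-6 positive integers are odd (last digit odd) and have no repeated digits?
Last∈{1,3,5}. Last=0: 0. Last nonzero: 3×4×P(4,0) = 12. Total = 12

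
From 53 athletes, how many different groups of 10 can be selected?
C(53,10) = 53!/(10!×43!) = 19499099620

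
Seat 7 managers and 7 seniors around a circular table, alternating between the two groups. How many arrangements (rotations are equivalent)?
Fix one of the managers: (7-1)! ways for the remaining managers, × 7! ways for the seniors = 720 × 5040 = 3628800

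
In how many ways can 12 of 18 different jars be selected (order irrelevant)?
C(18,12) = 18!/(12!×6!) = 18564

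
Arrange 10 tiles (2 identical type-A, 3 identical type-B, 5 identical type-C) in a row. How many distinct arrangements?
10! / (2! × 3! × 5!) = 2520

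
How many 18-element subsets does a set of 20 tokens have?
C(20,18) = 20!/(18!×2!) = 190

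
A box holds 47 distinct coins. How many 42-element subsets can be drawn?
C(47,42) = 47!/(42!×5!) = 1533939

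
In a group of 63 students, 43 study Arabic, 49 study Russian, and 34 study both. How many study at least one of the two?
|A∪B| = |A| + |B| - |A∩B| = 43 + 49 - 34 = 58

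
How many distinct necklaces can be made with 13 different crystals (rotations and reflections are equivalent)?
(13-1)!/2 = 479001600/2 = 239500800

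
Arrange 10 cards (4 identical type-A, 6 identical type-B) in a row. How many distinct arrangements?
10! / (4! × 6!) = 210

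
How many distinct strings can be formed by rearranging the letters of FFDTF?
5! / (1! × 1! × 3!) = 20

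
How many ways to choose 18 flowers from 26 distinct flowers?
C(26,18) = 26!/(18!×8!) = 1562275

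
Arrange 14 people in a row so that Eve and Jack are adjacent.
Treat as block: (14-1)! × 2! = 6227020800 × 2 = 12454041600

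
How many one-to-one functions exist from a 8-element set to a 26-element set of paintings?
P(26,8) = 26!/(26-8)! = 62990928000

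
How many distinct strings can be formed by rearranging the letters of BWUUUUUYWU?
10! / (6! × 1! × 2! × 1!) = 2520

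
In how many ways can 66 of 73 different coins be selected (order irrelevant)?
C(73,66) = 73!/(66!×7!) = 1629348612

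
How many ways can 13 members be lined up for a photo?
13! = 6227020800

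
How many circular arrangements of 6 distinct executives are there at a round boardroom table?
Circular: fix one position, arrange the rest. (6-1)! = 120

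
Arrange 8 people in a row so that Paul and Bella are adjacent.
Treat as block: (8-1)! × 2! = 5040 × 2 = 10080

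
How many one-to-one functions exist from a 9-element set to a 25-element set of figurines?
P(25,9) = 25!/(25-9)! = 741354768000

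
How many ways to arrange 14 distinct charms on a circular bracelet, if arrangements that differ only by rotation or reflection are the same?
(14-1)!/2 = 6227020800/2 = 3113510400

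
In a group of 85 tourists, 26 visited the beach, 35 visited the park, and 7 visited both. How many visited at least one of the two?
|A∪B| = |A| + |B| - |A∩B| = 26 + 35 - 7 = 54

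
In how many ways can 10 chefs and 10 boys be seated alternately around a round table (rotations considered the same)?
Fix one of the chefs: (10-1)! ways for the remaining chefs, × 10! ways for the boys = 362880 × 3628800 = 1316818944000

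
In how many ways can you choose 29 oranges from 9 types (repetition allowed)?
C(29+9-1, 9-1) = C(37, 8) = 38608020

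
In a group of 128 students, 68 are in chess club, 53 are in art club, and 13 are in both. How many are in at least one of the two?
|A∪B| = |A| + |B| - |A∩B| = 68 + 53 - 13 = 108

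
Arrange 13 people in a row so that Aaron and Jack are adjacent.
Treat as block: (13-1)! × 2! = 479001600 × 2 = 958003200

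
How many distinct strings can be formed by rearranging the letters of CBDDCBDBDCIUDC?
14! / (1! × 5! × 4! × 3! × 1!) = 5045040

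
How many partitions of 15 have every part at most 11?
Let r_j(i) = number of partitions of i into parts ≤ j, for i = 0..15. r_1(i) = 1 for all i; r_j(i) = r_{j-1}(i) + r_j(i-j). Rows j = 2..11: ≤2: 1 1 2 2 3 3 4 4 5 5 6 6 7 7 8 8; ≤3: 1 1 2 3 4 5 7 8 10 12 14 16 19 21 24 27; ≤4: 1 1 2 3 5 6 9 11 15 18 23 27 34 39 47 54; ≤5: 1 1 2 3 5 7 10 13 18 23 30 37 47 57 70 84; ≤6: 1 1 2 3 5 7 11 14 20 26 35 44 58 71 90 110; ≤7: 1 1 2 3 5 7 11 15 21 28 38 49 65 82 105 131; ≤8: 1 1 2 3 5 7 11 15 22 29 40 52 70 89 116 146; ≤9: 1 1 2 3 5 7 11 15 22 30 41 54 73 94 123 157; ≤10: 1 1 2 3 5 7 11 15 22 30 42 55 75 97 128 164; ≤11: 1 1 2 3 5 7 11 15 22 30 42 56 76 99 131 169. r_11(15) = 169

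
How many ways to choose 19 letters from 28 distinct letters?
C(28,19) = 28!/(19!×9!) = 6906900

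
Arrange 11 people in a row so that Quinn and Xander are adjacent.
Treat as block: (11-1)! × 2! = 3628800 × 2 = 7257600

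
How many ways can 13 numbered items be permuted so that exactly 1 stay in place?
Choose the 1 fixed point C(13,1) = 13, derange the rest: !12 = Σ_{j=0}^{12} (-1)^j·12!/j! = 479001600 - 479001600 + 239500800 - 79833600 + 19958400 - 3991680 + 665280 - 95040 + 11880 - 1320 + 132 - 12 + 1 = 176214841. Product = 13 × 176214841 = 2290792933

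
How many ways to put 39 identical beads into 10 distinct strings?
C(39+10-1, 10-1) = C(48, 9) = 1677106640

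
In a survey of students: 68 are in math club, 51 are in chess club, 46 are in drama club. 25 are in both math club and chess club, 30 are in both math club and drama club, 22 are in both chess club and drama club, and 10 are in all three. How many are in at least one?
|A∪B∪C| = 68+51+46-25-30-22+10 = 98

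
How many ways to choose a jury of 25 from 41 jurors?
C(41,25) = 41!/(25!×16!) = 103077446706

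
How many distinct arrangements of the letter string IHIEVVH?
7! / (1! × 2! × 2! × 2!) = 630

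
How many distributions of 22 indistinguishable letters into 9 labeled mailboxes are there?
C(22+9-1, 9-1) = C(30, 8) = 5852925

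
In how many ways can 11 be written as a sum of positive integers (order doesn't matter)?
Pentagonal recurrence p(n) = p(n-1) + p(n-2) - p(n-5) - p(n-7) + p(n-12) + p(n-15) - ... gives p(0..10) = 1, 1, 2, 3, 5, 7, 11, 15, 22, 30, 42. p(11) = p(10) + p(9) - p(6) - p(4) = 42 + 30 - 11 - 5 = 56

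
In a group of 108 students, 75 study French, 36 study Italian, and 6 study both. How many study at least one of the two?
|A∪B| = |A| + |B| - |A∩B| = 75 + 36 - 6 = 105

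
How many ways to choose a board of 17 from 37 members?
C(37,17) = 37!/(17!×20!) = 15905368710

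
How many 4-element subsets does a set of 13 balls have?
C(13,4) = 13!/(4!×9!) = 715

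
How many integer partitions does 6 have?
Pentagonal recurrence p(n) = p(n-1) + p(n-2) - p(n-5) - p(n-7) + p(n-12) + p(n-15) - ... gives p(0..5) = 1, 1, 2, 3, 5, 7. p(6) = p(5) + p(4) - p(1) = 7 + 5 - 1 = 11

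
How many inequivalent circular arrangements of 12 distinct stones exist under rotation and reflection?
(12-1)!/2 = 39916800/2 = 19958400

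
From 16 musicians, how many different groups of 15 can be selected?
C(16,15) = 16!/(15!×1!) = 16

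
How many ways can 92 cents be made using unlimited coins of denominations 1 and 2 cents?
Coefficient of x^92 in 1/(1-x^1) · 1/(1-x^2). Use j coins of 2 for j = 0..⌊92/2⌋ = 46, the rest in 1s: 46 + 1 = 47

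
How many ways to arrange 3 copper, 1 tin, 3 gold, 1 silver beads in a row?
8! / (3! × 1! × 3! × 1!) = 1120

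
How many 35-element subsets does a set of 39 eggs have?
C(39,35) = 39!/(35!×4!) = 82251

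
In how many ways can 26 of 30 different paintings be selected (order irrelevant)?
C(30,26) = 30!/(26!×4!) = 27405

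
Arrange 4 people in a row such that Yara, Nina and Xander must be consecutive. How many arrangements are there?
Treat the 3 as one block: (4-3+1)! × 3! = 2 × 6 = 12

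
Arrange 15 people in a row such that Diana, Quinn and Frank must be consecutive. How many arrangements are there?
Treat the 3 as one block: (15-3+1)! × 3! = 6227020800 × 6 = 37362124800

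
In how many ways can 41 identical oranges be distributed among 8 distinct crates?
C(41+8-1, 8-1) = C(48, 7) = 73629072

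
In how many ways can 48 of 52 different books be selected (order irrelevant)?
C(52,48) = 52!/(48!×4!) = 270725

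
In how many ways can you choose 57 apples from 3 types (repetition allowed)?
C(57+3-1, 3-1) = C(59, 2) = 1711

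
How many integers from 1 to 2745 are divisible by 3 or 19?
⌊2745/3⌋ + ⌊2745/19⌋ - ⌊2745/57⌋ = 915 + 144 - 48 = 1011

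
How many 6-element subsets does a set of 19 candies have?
C(19,6) = 19!/(6!×13!) = 27132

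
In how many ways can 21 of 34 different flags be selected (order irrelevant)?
C(34,21) = 34!/(21!×13!) = 927983760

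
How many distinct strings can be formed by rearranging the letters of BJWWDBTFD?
9! / (1! × 2! × 1! × 1! × 2! × 2!) = 45360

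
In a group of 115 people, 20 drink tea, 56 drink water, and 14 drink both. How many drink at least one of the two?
|A∪B| = |A| + |B| - |A∩B| = 20 + 56 - 14 = 62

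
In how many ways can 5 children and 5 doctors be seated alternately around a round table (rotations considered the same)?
Fix one of the children: (5-1)! ways for the remaining children, × 5! ways for the doctors = 24 × 120 = 2880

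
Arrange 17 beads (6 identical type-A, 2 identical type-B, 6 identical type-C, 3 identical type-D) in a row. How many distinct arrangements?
17! / (6! × 2! × 6! × 3!) = 57177120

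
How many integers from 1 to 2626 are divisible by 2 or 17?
⌊2626/2⌋ + ⌊2626/17⌋ - ⌊2626/34⌋ = 1313 + 154 - 77 = 1390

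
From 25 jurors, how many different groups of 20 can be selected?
C(25,20) = 25!/(20!×5!) = 53130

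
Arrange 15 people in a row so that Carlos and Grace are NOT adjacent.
Total - adjacent = 15! - (15-1)!×2 = 1307674368000 - 174356582400 = 1133317785600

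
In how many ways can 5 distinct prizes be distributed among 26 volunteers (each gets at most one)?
P(26,5) = 26!/(26-5)! = 7893600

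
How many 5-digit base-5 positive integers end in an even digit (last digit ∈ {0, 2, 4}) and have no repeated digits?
Last∈{0,2,4}. Last=0: 24. Last nonzero: 2×3×P(3,3) = 36. Total = 60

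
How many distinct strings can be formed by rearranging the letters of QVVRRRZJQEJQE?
13! / (2! × 2! × 1! × 3! × 2! × 3!) = 21621600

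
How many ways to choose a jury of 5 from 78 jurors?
C(78,5) = 78!/(5!×73!) = 21111090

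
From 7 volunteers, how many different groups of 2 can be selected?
C(7,2) = 7!/(2!×5!) = 21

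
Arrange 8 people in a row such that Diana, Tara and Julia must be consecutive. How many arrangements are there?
Treat the 3 as one block: (8-3+1)! × 3! = 720 × 6 = 4320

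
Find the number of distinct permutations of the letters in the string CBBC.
4! / (2! × 2!) = 6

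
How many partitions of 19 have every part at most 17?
Let r_j(i) = number of partitions of i into parts ≤ j, for i = 0..19. r_1(i) = 1 for all i; r_j(i) = r_{j-1}(i) + r_j(i-j). Rows j = 2..17: ≤2: 1 1 2 2 3 3 4 4 5 5 6 6 7 7 8 8 9 9 10 10; ≤3: 1 1 2 3 4 5 7 8 10 12 14 16 19 21 24 27 30 33 37 40; ≤4: 1 1 2 3 5 6 9 11 15 18 23 27 34 39 47 54 64 72 84 94; ≤5: 1 1 2 3 5 7 10 13 18 23 30 37 47 57 70 84 101 119 141 164; ≤6: 1 1 2 3 5 7 11 14 20 26 35 44 58 71 90 110 136 163 199 235; ≤7: 1 1 2 3 5 7 11 15 21 28 38 49 65 82 105 131 164 201 248 300; ≤8: 1 1 2 3 5 7 11 15 22 29 40 52 70 89 116 146 186 230 288 352; ≤9: 1 1 2 3 5 7 11 15 22 30 41 54 73 94 123 157 201 252 318 393; ≤10: 1 1 2 3 5 7 11 15 22 30 42 55 75 97 128 164 212 267 340 423; ≤11: 1 1 2 3 5 7 11 15 22 30 42 56 76 99 131 169 219 278 355 445; ≤12: 1 1 2 3 5 7 11 15 22 30 42 56 77 100 133 172 224 285 366 460; ≤13: 1 1 2 3 5 7 11 15 22 30 42 56 77 101 134 174 227 290 373 471; ≤14: 1 1 2 3 5 7 11 15 22 30 42 56 77 101 135 175 229 293 378 478; ≤15: 1 1 2 3 5 7 11 15 22 30 42 56 77 101 135 176 230 295 381 483; ≤16: 1 1 2 3 5 7 11 15 22 30 42 56 77 101 135 176 231 296 383 486; ≤17: 1 1 2 3 5 7 11 15 22 30 42 56 77 101 135 176 231 297 384 488. r_17(19) = 488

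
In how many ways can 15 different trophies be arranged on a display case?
15! = 1307674368000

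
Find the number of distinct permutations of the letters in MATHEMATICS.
11! / (2! × 2! × 2! × 1! × 1! × 1! × 1! × 1!) = 4989600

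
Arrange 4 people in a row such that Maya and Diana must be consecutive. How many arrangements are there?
Treat the 2 as one block: (4-2+1)! × 2! = 6 × 2 = 12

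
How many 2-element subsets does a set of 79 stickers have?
C(79,2) = 79!/(2!×77!) = 3081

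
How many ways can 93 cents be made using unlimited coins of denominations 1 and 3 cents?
Coefficient of x^93 in 1/(1-x^1) · 1/(1-x^3). Use j coins of 3 for j = 0..⌊93/3⌋ = 31, the rest in 1s: 31 + 1 = 32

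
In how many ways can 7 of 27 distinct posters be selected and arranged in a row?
P(27,7) = 27!/(27-7)! = 4475671200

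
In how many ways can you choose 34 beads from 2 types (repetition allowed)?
C(34+2-1, 2-1) = C(35, 1) = 35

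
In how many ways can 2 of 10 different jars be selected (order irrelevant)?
C(10,2) = 10!/(2!×8!) = 45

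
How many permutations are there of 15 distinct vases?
15! = 1307674368000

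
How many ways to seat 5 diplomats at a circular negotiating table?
Circular: fix one position, arrange the rest. (5-1)! = 24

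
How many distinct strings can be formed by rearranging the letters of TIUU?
4! / (1! × 1! × 2!) = 12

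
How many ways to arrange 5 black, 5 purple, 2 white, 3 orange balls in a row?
15! / (5! × 5! × 2! × 3!) = 7567560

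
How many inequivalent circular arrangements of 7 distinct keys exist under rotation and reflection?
(7-1)!/2 = 720/2 = 360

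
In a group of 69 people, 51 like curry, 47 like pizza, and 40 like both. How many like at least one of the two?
|A∪B| = |A| + |B| - |A∩B| = 51 + 47 - 40 = 58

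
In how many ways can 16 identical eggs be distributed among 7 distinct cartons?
C(16+7-1, 7-1) = C(22, 6) = 74613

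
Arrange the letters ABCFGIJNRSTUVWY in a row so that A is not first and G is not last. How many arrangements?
By inclusion-exclusion: 15! - 2×(15-1)! + (15-2)! = 1307674368000 - 174356582400 + 6227020800 = 1139544806400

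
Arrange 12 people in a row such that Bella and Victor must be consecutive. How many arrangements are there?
Treat the 2 as one block: (12-2+1)! × 2! = 39916800 × 2 = 79833600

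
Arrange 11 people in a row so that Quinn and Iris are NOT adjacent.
Total - adjacent = 11! - (11-1)!×2 = 39916800 - 7257600 = 32659200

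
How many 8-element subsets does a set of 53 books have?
C(53,8) = 53!/(8!×45!) = 886322710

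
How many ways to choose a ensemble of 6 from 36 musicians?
C(36,6) = 36!/(6!×30!) = 1947792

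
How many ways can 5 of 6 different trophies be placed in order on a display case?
P(6,5) = 6!/(6-5)! = 720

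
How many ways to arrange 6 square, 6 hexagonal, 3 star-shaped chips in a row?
15! / (6! × 6! × 3!) = 420420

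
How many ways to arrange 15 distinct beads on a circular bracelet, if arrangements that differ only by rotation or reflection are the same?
(15-1)!/2 = 87178291200/2 = 43589145600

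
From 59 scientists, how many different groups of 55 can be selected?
C(59,55) = 59!/(55!×4!) = 455126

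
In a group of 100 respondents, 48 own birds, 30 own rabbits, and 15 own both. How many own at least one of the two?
|A∪B| = |A| + |B| - |A∩B| = 48 + 30 - 15 = 63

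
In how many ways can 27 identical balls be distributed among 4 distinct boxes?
C(27+4-1, 4-1) = C(30, 3) = 4060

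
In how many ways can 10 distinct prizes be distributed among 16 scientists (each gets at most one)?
P(16,10) = 16!/(16-10)! = 29059430400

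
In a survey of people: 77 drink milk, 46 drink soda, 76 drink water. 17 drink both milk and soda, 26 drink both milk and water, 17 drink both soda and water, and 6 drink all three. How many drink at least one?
|A∪B∪C| = 77+46+76-17-26-17+6 = 145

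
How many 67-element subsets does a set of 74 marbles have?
C(74,67) = 74!/(67!×7!) = 1799579064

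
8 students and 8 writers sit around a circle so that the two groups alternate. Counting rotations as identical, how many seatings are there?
Fix one of the students: (8-1)! ways for the remaining students, × 8! ways for the writers = 5040 × 40320 = 203212800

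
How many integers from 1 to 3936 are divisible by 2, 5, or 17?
⌊3936/2⌋+⌊3936/5⌋+⌊3936/17⌋ - ⌊3936/10⌋-⌊3936/34⌋-⌊3936/85⌋ + ⌊3936/170⌋ = 1968+787+231 - 393-115-46 + 23 = 2455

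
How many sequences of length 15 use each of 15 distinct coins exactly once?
15! = 1307674368000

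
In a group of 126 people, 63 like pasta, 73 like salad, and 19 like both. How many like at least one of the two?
|A∪B| = |A| + |B| - |A∩B| = 63 + 73 - 19 = 117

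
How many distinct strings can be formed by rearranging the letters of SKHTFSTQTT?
10! / (1! × 4! × 1! × 1! × 2! × 1!) = 75600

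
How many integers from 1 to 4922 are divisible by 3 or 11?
⌊4922/3⌋ + ⌊4922/11⌋ - ⌊4922/33⌋ = 1640 + 447 - 149 = 1938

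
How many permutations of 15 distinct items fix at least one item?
Complement of the derangements. !15 = Σ_{j=0}^{15} (-1)^j·15!/j! = 1307674368000 - 1307674368000 + 653837184000 - 217945728000 + 54486432000 - 10897286400 + 1816214400 - 259459200 + 32432400 - 3603600 + 360360 - 32760 + 2730 - 210 + 15 - 1 = 481066515734. 15! - !15 = 1307674368000 - 481066515734 = 826607852266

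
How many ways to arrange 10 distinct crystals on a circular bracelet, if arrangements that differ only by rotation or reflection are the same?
(10-1)!/2 = 362880/2 = 181440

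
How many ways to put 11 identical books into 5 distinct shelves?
C(11+5-1, 5-1) = C(15, 4) = 1365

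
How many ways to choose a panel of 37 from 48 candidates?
C(48,37) = 48!/(37!×11!) = 22595200368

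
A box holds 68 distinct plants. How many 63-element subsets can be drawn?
C(68,63) = 68!/(63!×5!) = 10424128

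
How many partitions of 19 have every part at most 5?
Let r_j(i) = number of partitions of i into parts ≤ j, for i = 0..19. r_1(i) = 1 for all i; r_j(i) = r_{j-1}(i) + r_j(i-j). Rows j = 2..5: ≤2: 1 1 2 2 3 3 4 4 5 5 6 6 7 7 8 8 9 9 10 10; ≤3: 1 1 2 3 4 5 7 8 10 12 14 16 19 21 24 27 30 33 37 40; ≤4: 1 1 2 3 5 6 9 11 15 18 23 27 34 39 47 54 64 72 84 94; ≤5: 1 1 2 3 5 7 10 13 18 23 30 37 47 57 70 84 101 119 141 164. r_5(19) = 164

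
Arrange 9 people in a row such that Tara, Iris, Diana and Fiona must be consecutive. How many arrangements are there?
Treat the 4 as one block: (9-4+1)! × 4! = 720 × 24 = 17280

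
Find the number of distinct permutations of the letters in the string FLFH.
4! / (1! × 1! × 2!) = 12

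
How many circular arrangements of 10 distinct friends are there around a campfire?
Circular: fix one position, arrange the rest. (10-1)! = 362880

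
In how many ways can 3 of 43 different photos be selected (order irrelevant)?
C(43,3) = 43!/(3!×40!) = 12341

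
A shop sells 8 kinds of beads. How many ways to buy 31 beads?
C(31+8-1, 8-1) = C(38, 7) = 12620256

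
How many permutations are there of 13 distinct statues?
13! = 6227020800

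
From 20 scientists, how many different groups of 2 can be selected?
C(20,2) = 20!/(2!×18!) = 190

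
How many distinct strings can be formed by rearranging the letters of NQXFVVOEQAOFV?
13! / (1! × 1! × 2! × 2! × 1! × 3! × 1! × 2!) = 129729600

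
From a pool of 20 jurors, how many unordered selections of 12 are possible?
C(20,12) = 20!/(12!×8!) = 125970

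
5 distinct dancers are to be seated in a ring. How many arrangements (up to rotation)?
Circular: fix one position, arrange the rest. (5-1)! = 24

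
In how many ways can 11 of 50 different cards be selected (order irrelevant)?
C(50,11) = 50!/(11!×39!) = 37353738800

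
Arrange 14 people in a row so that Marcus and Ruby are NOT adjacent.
Total - adjacent = 14! - (14-1)!×2 = 87178291200 - 12454041600 = 74724249600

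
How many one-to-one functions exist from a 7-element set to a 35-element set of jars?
P(35,7) = 35!/(35-7)! = 33891580800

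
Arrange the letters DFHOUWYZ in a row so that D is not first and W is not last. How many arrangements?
By inclusion-exclusion: 8! - 2×(8-1)! + (8-2)! = 40320 - 10080 + 720 = 30960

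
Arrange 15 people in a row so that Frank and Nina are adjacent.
Treat as block: (15-1)! × 2! = 87178291200 × 2 = 174356582400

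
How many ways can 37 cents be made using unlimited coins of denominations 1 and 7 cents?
Coefficient of x^37 in 1/(1-x^1) · 1/(1-x^7). Use j coins of 7 for j = 0..⌊37/7⌋ = 5, the rest in 1s: 5 + 1 = 6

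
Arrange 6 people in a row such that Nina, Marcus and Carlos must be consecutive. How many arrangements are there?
Treat the 3 as one block: (6-3+1)! × 3! = 24 × 6 = 144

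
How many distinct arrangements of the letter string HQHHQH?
6! / (4! × 2!) = 15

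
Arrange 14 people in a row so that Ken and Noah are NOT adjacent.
Total - adjacent = 14! - (14-1)!×2 = 87178291200 - 12454041600 = 74724249600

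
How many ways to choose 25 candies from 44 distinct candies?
C(44,25) = 44!/(25!×19!) = 1408831480056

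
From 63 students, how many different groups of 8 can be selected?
C(63,8) = 63!/(8!×55!) = 3872894697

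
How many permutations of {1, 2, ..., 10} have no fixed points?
!10 = Σ_{j=0}^{10} (-1)^j·10!/j! = 3628800 - 3628800 + 1814400 - 604800 + 151200 - 30240 + 5040 - 720 + 90 - 10 + 1 = 1334961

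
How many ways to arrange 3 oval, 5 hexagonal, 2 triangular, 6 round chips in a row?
16! / (3! × 5! × 2! × 6!) = 20180160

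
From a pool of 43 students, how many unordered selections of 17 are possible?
C(43,17) = 43!/(17!×26!) = 421171648758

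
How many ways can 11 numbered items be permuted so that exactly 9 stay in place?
Choose the 9 fixed points C(11,9) = 55, derange the rest: !2 = Σ_{j=0}^{2} (-1)^j·2!/j! = 2 - 2 + 1 = 1. Product = 55 × 1 = 55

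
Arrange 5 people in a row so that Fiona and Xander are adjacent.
Treat as block: (5-1)! × 2! = 24 × 2 = 48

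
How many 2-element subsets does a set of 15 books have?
C(15,2) = 15!/(2!×13!) = 105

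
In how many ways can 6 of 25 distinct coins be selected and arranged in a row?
P(25,6) = 25!/(25-6)! = 127512000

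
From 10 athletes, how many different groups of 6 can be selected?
C(10,6) = 10!/(6!×4!) = 210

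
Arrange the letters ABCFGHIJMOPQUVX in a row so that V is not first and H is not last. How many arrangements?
By inclusion-exclusion: 15! - 2×(15-1)! + (15-2)! = 1307674368000 - 174356582400 + 6227020800 = 1139544806400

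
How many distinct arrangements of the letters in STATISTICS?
10! / (3! × 3! × 1! × 2! × 1!) = 50400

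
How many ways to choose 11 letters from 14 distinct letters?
C(14,11) = 14!/(11!×3!) = 364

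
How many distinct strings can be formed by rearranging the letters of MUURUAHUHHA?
11! / (2! × 1! × 3! × 4! × 1!) = 138600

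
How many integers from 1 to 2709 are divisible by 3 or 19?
⌊2709/3⌋ + ⌊2709/19⌋ - ⌊2709/57⌋ = 903 + 142 - 47 = 998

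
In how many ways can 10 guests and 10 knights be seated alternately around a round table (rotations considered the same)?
Fix one of the guests: (10-1)! ways for the remaining guests, × 10! ways for the knights = 362880 × 3628800 = 1316818944000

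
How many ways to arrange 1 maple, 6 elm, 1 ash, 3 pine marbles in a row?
11! / (1! × 6! × 1! × 3!) = 9240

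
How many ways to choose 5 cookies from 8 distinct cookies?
C(8,5) = 8!/(5!×3!) = 56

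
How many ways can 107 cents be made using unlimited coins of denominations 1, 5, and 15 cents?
Coefficient of x^107 in 1/(1-x^1) · 1/(1-x^5) · 1/(1-x^15). Case on j = number of 15-cent coins (j = 0..7); remainder r = 107 - 15j is made from {1,5} in ⌊r/5⌋+1 ways. r = 107, 92, 77, 62, 47, 32, 17, 2 → 22 + 19 + 16 + 13 + 10 + 7 + 4 + 1 = 92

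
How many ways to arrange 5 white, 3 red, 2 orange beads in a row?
10! / (5! × 3! × 2!) = 2520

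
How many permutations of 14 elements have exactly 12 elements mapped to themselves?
Choose the 12 fixed points C(14,12) = 91, derange the rest: !2 = Σ_{j=0}^{2} (-1)^j·2!/j! = 2 - 2 + 1 = 1. Product = 91 × 1 = 91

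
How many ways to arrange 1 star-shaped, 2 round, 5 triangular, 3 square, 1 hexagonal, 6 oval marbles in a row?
18! / (1! × 2! × 5! × 3! × 1! × 6!) = 6175128960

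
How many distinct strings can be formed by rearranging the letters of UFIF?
4! / (1! × 2! × 1!) = 12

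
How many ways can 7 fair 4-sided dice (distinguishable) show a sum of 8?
Coefficient of x^8 in (x + x² + ... + x^4)^7. By inclusion-exclusion on dice exceeding 4: Σ_j (-1)^j C(7,j)·C(8-1-4j, 6) = C(7,0)·C(7,6) = 1·7 = 7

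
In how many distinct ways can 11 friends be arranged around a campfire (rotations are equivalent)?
Circular: fix one position, arrange the rest. (11-1)! = 3628800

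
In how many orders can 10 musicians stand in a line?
10! = 3628800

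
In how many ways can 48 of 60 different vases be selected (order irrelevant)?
C(60,48) = 60!/(48!×12!) = 1399358844975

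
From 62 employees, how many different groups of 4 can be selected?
C(62,4) = 62!/(4!×58!) = 557845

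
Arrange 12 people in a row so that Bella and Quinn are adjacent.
Treat as block: (12-1)! × 2! = 39916800 × 2 = 79833600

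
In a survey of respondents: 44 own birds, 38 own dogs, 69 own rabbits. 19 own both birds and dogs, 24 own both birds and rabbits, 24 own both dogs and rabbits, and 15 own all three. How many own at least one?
|A∪B∪C| = 44+38+69-19-24-24+15 = 99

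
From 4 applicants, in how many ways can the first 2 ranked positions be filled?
P(4,2) = 4!/(4-2)! = 12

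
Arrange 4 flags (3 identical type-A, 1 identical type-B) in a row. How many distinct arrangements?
4! / (3! × 1!) = 4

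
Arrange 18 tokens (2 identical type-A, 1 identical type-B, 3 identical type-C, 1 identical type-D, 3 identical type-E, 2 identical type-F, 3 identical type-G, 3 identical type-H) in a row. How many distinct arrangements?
18! / (2! × 1! × 3! × 1! × 3! × 2! × 3! × 3!) = 1235025792000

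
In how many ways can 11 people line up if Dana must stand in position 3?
Fix one position: (11-1)! = 3628800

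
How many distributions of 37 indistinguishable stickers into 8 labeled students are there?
C(37+8-1, 8-1) = C(44, 7) = 38320568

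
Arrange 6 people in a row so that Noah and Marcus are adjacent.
Treat as block: (6-1)! × 2! = 120 × 2 = 240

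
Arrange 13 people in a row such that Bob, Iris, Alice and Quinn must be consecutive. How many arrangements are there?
Treat the 4 as one block: (13-4+1)! × 4! = 3628800 × 24 = 87091200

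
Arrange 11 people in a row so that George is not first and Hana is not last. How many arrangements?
By inclusion-exclusion: 11! - 2×(11-1)! + (11-2)! = 39916800 - 7257600 + 362880 = 33022080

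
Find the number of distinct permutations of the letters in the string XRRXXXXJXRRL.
12! / (6! × 4! × 1! × 1!) = 27720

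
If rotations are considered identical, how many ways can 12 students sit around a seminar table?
Circular: fix one position, arrange the rest. (12-1)! = 39916800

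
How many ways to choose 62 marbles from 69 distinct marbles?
C(69,62) = 69!/(62!×7!) = 1078897248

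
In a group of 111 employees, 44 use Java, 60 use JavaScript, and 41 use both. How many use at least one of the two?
|A∪B| = |A| + |B| - |A∩B| = 44 + 60 - 41 = 63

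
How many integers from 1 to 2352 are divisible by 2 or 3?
⌊2352/2⌋ + ⌊2352/3⌋ - ⌊2352/6⌋ = 1176 + 784 - 392 = 1568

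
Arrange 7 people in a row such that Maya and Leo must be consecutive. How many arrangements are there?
Treat the 2 as one block: (7-2+1)! × 2! = 720 × 2 = 1440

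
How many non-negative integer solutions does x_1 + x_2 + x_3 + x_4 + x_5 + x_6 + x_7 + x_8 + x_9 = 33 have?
C(33+9-1, 9-1) = C(41, 8) = 95548245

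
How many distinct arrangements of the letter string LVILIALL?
8! / (1! × 4! × 2! × 1!) = 840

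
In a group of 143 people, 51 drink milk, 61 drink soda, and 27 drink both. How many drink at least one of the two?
|A∪B| = |A| + |B| - |A∩B| = 51 + 61 - 27 = 85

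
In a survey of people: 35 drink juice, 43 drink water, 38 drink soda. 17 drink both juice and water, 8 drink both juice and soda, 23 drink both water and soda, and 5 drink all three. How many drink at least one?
|A∪B∪C| = 35+43+38-17-8-23+5 = 73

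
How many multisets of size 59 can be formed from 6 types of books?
C(59+6-1, 6-1) = C(64, 5) = 7624512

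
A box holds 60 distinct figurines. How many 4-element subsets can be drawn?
C(60,4) = 60!/(4!×56!) = 487635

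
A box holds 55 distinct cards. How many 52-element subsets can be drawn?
C(55,52) = 55!/(52!×3!) = 26235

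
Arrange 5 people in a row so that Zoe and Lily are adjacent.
Treat as block: (5-1)! × 2! = 24 × 2 = 48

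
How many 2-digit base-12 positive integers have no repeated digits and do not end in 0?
Last digit: 11 nonzero choices. First digit: 10 (nonzero, ≠last). Middle 0: P(10,0) = 1. Total = 110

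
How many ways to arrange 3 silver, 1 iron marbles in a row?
4! / (3! × 1!) = 4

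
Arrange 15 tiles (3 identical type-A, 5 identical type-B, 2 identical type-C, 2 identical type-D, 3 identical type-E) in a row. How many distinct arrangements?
15! / (3! × 5! × 2! × 2! × 3!) = 75675600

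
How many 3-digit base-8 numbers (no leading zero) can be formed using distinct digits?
First digit: 7 choices (nonzero). Then descending: 7 × 7 × 6 = 294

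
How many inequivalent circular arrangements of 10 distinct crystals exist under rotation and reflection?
(10-1)!/2 = 362880/2 = 181440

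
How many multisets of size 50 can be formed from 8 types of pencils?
C(50+8-1, 8-1) = C(57, 7) = 264385836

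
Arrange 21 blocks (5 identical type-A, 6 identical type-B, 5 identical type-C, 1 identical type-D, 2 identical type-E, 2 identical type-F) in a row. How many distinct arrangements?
21! / (5! × 6! × 5! × 1! × 2! × 2!) = 1231938227520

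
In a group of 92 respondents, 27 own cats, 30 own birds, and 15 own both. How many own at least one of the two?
|A∪B| = |A| + |B| - |A∩B| = 27 + 30 - 15 = 42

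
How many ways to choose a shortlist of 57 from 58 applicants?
C(58,57) = 58!/(57!×1!) = 58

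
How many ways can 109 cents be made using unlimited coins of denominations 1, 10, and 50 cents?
Coefficient of x^109 in 1/(1-x^1) · 1/(1-x^10) · 1/(1-x^50). Case on j = number of 50-cent coins (j = 0..2); remainder r = 109 - 50j is made from {1,10} in ⌊r/10⌋+1 ways. r = 109, 59, 9 → 11 + 6 + 1 = 18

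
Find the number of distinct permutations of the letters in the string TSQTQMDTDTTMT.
13! / (2! × 2! × 2! × 6! × 1!) = 1081080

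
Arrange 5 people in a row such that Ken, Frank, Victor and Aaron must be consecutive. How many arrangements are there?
Treat the 4 as one block: (5-4+1)! × 4! = 2 × 24 = 48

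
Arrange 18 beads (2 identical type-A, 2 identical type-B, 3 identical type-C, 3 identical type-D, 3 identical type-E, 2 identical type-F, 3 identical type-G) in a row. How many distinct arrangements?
18! / (2! × 2! × 3! × 3! × 3! × 2! × 3!) = 617512896000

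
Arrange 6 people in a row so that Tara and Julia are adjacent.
Treat as block: (6-1)! × 2! = 120 × 2 = 240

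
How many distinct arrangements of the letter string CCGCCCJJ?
8! / (1! × 2! × 5!) = 168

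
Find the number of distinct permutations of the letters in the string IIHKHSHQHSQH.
12! / (2! × 1! × 2! × 2! × 5!) = 498960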